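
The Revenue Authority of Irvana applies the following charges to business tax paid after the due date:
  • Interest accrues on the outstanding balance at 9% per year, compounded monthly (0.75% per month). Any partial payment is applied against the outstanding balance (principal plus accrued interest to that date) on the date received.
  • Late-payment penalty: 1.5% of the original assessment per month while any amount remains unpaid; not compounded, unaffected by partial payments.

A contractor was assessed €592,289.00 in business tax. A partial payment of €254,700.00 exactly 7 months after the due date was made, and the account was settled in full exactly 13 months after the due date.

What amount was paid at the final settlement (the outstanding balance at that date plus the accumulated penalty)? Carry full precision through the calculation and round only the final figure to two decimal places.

Balance at month 7: €592,289.0000 × (1 + 0.0075)^7 = €624,092.6253…
After €254,700.00 payment: €624,092.6253… − €254,700.00 = €369,392.6253…
Balance at month 13: €369,392.6253… × (1 + 0.0075)^6 = €386,330.1028…
Penalty: 13 × 1.5% × €592,289.00 = €115,496.36…
Final settlement = outstanding balance + penalty = €386,330.1028… + €115,496.36… = €501,826.46

€501,826.46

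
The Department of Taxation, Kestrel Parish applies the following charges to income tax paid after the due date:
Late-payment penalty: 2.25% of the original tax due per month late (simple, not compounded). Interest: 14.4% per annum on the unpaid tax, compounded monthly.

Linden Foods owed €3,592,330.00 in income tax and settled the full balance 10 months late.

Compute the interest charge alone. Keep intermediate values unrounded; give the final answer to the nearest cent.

€455,118.67

Interest (14.4%/yr ÷ 12 = 1.2%/month): €3,592,330.00 × ((1 + 0.012)^10 − 1) = €455,118.6745…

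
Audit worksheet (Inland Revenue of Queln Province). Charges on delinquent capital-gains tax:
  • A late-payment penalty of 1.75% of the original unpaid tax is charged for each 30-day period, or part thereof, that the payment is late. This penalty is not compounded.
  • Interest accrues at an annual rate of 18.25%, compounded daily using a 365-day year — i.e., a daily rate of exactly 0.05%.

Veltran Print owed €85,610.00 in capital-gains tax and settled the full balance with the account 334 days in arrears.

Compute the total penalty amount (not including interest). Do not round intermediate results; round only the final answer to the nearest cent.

€17,978.10

Penalty periods: ⌈334/30⌉ = 12; penalty = 12 × 1.75% × €85,610.00 = €17,978.10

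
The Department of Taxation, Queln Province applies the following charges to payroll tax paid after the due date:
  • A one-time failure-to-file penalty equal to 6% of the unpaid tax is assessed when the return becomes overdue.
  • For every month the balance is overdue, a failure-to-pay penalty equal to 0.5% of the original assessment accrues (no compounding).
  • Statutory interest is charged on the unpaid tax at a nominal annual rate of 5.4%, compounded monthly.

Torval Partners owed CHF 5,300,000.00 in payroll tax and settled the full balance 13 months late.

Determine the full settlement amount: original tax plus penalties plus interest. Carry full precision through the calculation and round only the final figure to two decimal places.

CHF 6,281,061.04

Failure-to-file penalty: 6% × CHF 5,300,000.00 = CHF 318,000.00
Failure-to-pay penalty: 13 × 0.5% × CHF 5,300,000.00 = CHF 344,500.00
Interest (5.4%/yr ÷ 12 = 0.45%/month): CHF 5,300,000.00 × ((1 + 0.0045)^13 − 1) = CHF 318,561.0439…
Total = CHF 5,300,000.00 + CHF 662,500.0000 + CHF 318,561.0439… = CHF 6,281,061.04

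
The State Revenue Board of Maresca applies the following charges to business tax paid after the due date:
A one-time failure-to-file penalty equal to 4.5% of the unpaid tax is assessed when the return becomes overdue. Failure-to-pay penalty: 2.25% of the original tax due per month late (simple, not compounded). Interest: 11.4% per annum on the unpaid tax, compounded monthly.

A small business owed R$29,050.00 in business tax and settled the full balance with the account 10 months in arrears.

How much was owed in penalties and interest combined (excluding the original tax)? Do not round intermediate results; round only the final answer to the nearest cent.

R$10,724.27

Failure-to-file penalty: 4.5% × R$29,050.00 = R$1,307.25
Failure-to-pay penalty = 2.25% × R$29,050.00 × 10 mo = R$6,536.25
Interest (11.4%/yr ÷ 12 = 0.95%/month): R$29,050.00 × ((1 + 0.0095)^10 − 1) = R$2,880.7684…
Penalties + interest = R$7,843.5000 + R$2,880.7684… = R$10,724.27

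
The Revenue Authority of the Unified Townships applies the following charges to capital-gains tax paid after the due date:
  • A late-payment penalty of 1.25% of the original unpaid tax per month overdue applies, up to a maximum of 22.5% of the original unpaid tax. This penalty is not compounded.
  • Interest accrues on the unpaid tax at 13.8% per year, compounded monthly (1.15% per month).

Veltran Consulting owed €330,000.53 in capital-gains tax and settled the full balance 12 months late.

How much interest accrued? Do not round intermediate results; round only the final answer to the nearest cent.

€48,533.81

Interest: €330,000.53 × ((1 + 0.0115)^12 − 1) = €330,000.53 × 0.1470719… = €48,533.8088…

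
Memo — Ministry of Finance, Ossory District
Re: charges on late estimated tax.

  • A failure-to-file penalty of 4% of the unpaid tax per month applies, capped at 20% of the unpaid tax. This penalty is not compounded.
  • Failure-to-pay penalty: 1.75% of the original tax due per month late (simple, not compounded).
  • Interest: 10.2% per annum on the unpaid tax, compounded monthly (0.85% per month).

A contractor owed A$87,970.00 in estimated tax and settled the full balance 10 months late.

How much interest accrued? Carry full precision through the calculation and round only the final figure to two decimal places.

Interest: A$87,970.00 × ((1 + 0.0085)^10 − 1) = A$87,970.00 × 0.0883261… = A$7,770.0428…

A$7,770.04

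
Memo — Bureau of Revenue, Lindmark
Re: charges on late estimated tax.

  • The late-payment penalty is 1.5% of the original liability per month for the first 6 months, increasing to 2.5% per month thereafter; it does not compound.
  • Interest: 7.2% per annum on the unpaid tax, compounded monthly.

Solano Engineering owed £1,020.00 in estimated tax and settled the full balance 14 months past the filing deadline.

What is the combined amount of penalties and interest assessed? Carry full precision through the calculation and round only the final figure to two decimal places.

£384.90

Penalty, months 1–6: 6 × 1.5% × £1,020.00 = £91.80
Penalty, months 7–14: 8 × 2.5% × £1,020.00 = £204.00
Interest (7.2%/yr ÷ 12 = 0.6%/month): £1,020.00 × ((1 + 0.006)^14 − 1) = £89.1031…
Penalties + interest = £295.8000 + £89.1031… = £384.90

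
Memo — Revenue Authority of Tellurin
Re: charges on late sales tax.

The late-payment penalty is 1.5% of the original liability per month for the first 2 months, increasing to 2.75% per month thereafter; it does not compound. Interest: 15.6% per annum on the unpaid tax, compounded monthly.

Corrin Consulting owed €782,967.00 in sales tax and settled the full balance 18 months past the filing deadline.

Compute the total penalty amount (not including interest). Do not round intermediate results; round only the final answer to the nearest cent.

€367,994.49

Penalty, months 1–2: 2 × 1.5% × €782,967.00 = €23,489.01
Penalty, months 3–18: 16 × 2.75% × €782,967.00 = €344,505.48
Total penalty = €23,489.01 + €344,505.48 = €367,994.49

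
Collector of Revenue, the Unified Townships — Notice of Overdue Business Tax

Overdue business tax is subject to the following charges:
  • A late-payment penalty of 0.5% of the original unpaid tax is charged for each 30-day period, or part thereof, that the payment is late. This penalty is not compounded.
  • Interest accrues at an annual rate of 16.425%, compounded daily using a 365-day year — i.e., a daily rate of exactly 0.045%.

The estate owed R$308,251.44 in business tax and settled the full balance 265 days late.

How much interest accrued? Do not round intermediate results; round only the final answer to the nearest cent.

Interest: R$308,251.44 × ((1 + 0.00045)^265 − 1) = R$308,251.44 × 0.12662133… = R$39,031.2061…

R$39,031.21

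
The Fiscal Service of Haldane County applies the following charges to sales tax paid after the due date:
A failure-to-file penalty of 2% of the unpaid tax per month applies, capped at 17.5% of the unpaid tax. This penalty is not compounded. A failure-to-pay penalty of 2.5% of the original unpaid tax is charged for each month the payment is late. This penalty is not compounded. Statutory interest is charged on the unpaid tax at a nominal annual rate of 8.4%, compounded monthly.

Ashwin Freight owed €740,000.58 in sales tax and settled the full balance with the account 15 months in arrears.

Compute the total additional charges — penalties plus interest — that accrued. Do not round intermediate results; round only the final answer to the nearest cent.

€488,625.63

Failure-to-file: 15 × 2% × €740,000.58 = €222,000.17…, capped at 17.5% × €740,000.58 = €129,500.10…
Failure-to-pay penalty = 2.5% × €740,000.58 × 15 mo = €277,500.22…
Interest (8.4%/yr ÷ 12 = 0.7%/month): €740,000.58 × ((1 + 0.007)^15 − 1) = €81,625.3151…
Penalties + interest = €407,000.3190 + €81,625.3151… = €488,625.63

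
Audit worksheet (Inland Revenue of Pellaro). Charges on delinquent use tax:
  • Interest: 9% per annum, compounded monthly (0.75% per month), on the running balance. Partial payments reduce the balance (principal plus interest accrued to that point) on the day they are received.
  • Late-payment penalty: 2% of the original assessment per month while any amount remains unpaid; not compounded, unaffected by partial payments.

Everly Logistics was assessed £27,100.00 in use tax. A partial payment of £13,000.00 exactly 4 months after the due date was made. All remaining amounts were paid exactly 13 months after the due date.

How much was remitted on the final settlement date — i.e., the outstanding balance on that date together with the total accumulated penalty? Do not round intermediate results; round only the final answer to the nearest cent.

£23,006.19

Balance at month 4: £27,100.0000 × (1 + 0.0075)^4 = £27,922.1921…
After £13,000.00 payment: £27,922.1921… − £13,000.00 = £14,922.1921…
Balance at month 13: £14,922.1921… × (1 + 0.0075)^9 = £15,960.1923…
Penalty: 13 × 2% × £27,100.00 = £7,046.00
Final settlement = outstanding balance + penalty = £15,960.1923… + £7,046.00 = £23,006.19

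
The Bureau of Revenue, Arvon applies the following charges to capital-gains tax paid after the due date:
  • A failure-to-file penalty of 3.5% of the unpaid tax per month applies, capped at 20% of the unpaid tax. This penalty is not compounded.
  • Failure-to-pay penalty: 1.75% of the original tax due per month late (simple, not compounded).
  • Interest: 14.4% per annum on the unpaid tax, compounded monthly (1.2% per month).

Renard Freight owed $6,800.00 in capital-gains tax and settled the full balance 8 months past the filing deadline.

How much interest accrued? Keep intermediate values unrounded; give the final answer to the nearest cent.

Interest: $6,800.00 × ((1 + 0.012)^8 − 1) = $6,800.00 × 0.1001302… = $680.8856…

$680.89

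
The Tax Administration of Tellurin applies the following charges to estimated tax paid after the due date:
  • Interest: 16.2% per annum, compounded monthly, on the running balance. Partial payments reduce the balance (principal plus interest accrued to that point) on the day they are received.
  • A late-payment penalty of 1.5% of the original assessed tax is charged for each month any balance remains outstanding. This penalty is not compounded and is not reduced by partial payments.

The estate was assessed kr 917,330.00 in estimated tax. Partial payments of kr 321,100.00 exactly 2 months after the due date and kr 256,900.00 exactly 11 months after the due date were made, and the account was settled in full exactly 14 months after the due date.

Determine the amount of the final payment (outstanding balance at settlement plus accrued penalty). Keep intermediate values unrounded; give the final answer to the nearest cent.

kr 654,805.94

Monthly rate = 16.2% ÷ 12 = 1.35%
Balance at month 2: kr 917,330.0000 × (1 + 0.0135)^2 = kr 942,265.0934…
After kr 321,100.00 payment: kr 942,265.0934… − kr 321,100.00 = kr 621,165.0934…
Balance at month 11: kr 621,165.0934… × (1 + 0.0135)^9 = kr 700,843.1286…
After kr 256,900.00 payment: kr 700,843.1286… − kr 256,900.00 = kr 443,943.1286…
Balance at month 14: kr 443,943.1286… × (1 + 0.0135)^3 = kr 462,166.6435…
Penalty: 14 × 1.5% × kr 917,330.00 = kr 192,639.30
Final settlement = outstanding balance + penalty = kr 462,166.6435… + kr 192,639.30 = kr 654,805.94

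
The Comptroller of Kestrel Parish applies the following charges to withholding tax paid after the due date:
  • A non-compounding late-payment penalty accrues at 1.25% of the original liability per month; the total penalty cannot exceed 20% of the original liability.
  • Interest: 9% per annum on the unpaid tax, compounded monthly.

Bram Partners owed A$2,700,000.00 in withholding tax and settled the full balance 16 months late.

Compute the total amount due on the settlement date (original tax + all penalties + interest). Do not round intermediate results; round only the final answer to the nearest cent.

Penalty (uncapped): 16 × 1.25% × A$2,700,000.00 = A$540,000.00; cap = 20% × A$2,700,000.00 = A$540,000.00 → penalty = A$540,000.00
Interest (9%/yr ÷ 12 = 0.75%/month): A$2,700,000.00 × ((1 + 0.0075)^16 − 1) = A$342,878.7070…
Total = A$2,700,000.00 + A$540,000.0000 + A$342,878.7070… = A$3,582,878.71

A$3,582,878.71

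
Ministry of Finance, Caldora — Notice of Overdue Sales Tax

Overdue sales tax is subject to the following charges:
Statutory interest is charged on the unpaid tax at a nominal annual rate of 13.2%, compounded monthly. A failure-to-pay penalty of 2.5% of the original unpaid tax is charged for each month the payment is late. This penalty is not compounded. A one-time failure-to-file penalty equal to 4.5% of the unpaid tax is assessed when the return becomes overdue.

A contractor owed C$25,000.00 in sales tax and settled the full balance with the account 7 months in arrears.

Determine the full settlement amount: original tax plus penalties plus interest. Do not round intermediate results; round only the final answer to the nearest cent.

Failure-to-file penalty: 4.5% × C$25,000.00 = C$1,125.00
Failure-to-pay penalty: 7 × 2.5% × C$25,000.00 = C$4,375.00
Interest (13.2%/yr ÷ 12 = 1.1%/month): C$25,000.00 × ((1 + 0.011)^7 − 1) = C$1,989.7025…
Total = C$25,000.00 + C$5,500.0000 + C$1,989.7025… = C$32,489.70

C$32,489.70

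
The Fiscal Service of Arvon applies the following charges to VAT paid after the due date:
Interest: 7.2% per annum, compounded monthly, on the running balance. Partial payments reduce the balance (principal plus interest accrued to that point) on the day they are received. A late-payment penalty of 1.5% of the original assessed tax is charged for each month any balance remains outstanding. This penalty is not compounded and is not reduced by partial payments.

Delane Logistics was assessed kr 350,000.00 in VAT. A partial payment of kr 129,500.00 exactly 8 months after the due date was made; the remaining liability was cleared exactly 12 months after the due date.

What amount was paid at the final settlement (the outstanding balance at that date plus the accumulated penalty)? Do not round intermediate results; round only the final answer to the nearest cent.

kr 306,412.37

Monthly rate = 7.2% ÷ 12 = 0.6%
Balance at month 8: kr 350,000.0000 × (1 + 0.006)^8 = kr 367,157.0655…
After kr 129,500.00 payment: kr 367,157.0655… − kr 129,500.00 = kr 237,657.0655…
Balance at month 12: kr 237,657.0655… × (1 + 0.006)^4 = kr 243,412.3746…
Penalty: 12 × 1.5% × kr 350,000.00 = kr 63,000.00
Final settlement = outstanding balance + penalty = kr 243,412.3746… + kr 63,000.00 = kr 306,412.37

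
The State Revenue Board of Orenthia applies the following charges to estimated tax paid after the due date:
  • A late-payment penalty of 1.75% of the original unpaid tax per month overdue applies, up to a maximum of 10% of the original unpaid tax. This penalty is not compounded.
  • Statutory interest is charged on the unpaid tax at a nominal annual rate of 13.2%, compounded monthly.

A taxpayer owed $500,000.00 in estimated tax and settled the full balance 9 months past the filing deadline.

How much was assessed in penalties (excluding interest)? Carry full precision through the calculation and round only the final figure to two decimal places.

$50,000.00

Penalty (uncapped): 9 × 1.75% × $500,000.00 = $78,750.00; cap = 10% × $500,000.00 = $50,000.00 → penalty = $50,000.00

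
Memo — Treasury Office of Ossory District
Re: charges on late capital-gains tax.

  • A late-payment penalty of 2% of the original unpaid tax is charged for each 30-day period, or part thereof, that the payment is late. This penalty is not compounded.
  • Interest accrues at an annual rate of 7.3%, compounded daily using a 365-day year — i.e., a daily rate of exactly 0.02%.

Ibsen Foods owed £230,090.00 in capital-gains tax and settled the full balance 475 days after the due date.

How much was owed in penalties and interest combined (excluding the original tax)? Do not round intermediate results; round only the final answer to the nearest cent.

£96,556.90

Penalty periods: ⌈475/30⌉ = 16; penalty = 16 × 2% × £230,090.00 = £73,628.80
Interest: £230,090.00 × ((1 + 0.0002)^475 − 1) = £230,090.00 × 0.09964841… = £22,928.1026…
Penalties + interest = £73,628.8000 + £22,928.1026… = £96,556.90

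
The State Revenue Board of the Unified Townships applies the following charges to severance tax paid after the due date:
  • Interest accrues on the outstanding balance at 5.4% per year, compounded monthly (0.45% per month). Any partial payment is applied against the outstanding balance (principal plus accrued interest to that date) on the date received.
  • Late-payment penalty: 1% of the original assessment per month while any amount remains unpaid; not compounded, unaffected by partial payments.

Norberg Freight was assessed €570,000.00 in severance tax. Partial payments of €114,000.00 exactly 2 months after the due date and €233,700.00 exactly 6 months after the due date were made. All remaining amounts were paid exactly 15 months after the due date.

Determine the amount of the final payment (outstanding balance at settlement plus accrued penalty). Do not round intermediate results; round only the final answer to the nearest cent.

Balance at month 2: €570,000.0000 × (1 + 0.0045)^2 = €575,141.5425
After €114,000.00 payment: €575,141.5425 − €114,000.00 = €461,141.5425
Balance at month 6: €461,141.5425 × (1 + 0.0045)^4 = €469,498.2872…
After €233,700.00 payment: €469,498.2872… − €233,700.00 = €235,798.2872…
Balance at month 15: €235,798.2872… × (1 + 0.0045)^9 = €245,521.8320…
Penalty: 15 × 1% × €570,000.00 = €85,500.00
Final settlement = outstanding balance + penalty = €245,521.8320… + €85,500.00 = €331,021.83

€331,021.83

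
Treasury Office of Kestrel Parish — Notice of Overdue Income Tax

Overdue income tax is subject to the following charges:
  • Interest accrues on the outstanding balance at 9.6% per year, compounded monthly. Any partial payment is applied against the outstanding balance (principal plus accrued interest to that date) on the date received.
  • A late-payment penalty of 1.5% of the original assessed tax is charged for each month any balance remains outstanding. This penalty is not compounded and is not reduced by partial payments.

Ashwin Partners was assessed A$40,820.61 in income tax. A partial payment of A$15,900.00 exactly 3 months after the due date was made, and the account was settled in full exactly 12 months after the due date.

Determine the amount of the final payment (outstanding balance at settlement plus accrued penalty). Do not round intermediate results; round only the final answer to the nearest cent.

Monthly rate = 9.6% ÷ 12 = 0.8%
Balance at month 3: A$40,820.6100 × (1 + 0.008)^3 = A$41,808.1631…
After A$15,900.00 payment: A$41,808.1631… − A$15,900.00 = A$25,908.1631…
Balance at month 12: A$25,908.1631… × (1 + 0.008)^9 = A$27,834.3710…
Penalty: 12 × 1.5% × A$40,820.61 = A$7,347.71…
Final settlement = outstanding balance + penalty = A$27,834.3710… + A$7,347.71… = A$35,182.08

A$35,182.08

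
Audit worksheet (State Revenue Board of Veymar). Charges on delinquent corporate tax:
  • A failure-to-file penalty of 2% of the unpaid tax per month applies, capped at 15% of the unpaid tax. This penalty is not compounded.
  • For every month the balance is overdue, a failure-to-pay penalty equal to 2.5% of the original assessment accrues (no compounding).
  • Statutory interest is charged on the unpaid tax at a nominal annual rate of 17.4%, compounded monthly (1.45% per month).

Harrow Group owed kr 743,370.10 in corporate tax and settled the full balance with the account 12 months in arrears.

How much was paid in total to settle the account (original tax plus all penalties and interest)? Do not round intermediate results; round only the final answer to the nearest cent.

Failure-to-file: 12 × 2% × kr 743,370.10 = kr 178,408.82…, capped at 15% × kr 743,370.10 = kr 111,505.52…
Failure-to-pay penalty = 2.5% × kr 743,370.10 × 12 mo = kr 223,011.03
Interest: kr 743,370.10 × ((1 + 0.0145)^12 − 1) = kr 743,370.10 × 0.1885696… = kr 140,176.9990…
Total = kr 743,370.10 + kr 334,516.5450 + kr 140,176.9990… = kr 1,218,063.64

kr 1,218,063.64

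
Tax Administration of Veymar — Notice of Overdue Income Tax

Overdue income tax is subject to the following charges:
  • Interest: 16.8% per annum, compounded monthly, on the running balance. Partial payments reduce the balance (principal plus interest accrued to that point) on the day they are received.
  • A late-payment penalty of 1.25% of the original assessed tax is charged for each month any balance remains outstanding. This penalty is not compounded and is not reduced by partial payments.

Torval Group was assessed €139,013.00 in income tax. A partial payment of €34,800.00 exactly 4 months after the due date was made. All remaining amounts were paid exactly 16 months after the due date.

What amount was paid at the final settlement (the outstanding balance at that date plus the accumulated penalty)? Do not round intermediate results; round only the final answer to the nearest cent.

€160,329.51

Monthly rate = 16.8% ÷ 12 = 1.4%
Balance at month 4: €139,013.0000 × (1 + 0.014)^4 = €146,962.7384…
After €34,800.00 payment: €146,962.7384… − €34,800.00 = €112,162.7384…
Balance at month 16: €112,162.7384… × (1 + 0.014)^12 = €132,526.9075…
Penalty: 16 × 1.25% × €139,013.00 = €27,802.60
Final settlement = outstanding balance + penalty = €132,526.9075… + €27,802.60 = €160,329.51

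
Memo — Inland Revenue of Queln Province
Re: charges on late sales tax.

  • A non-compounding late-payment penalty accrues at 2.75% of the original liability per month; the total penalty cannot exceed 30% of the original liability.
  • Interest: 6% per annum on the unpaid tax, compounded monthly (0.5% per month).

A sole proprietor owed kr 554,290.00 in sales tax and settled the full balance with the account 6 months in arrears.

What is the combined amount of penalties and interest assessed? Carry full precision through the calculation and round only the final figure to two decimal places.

kr 108,295.80

Penalty: 6 × 2.75% × kr 554,290.00 = kr 91,457.85 (below the 30% cap of kr 166,287.00)
Interest: kr 554,290.00 × ((1 + 0.005)^6 − 1) = kr 554,290.00 × 0.0303775… = kr 16,837.9497…
Penalties + interest = kr 91,457.8500 + kr 16,837.9497… = kr 108,295.80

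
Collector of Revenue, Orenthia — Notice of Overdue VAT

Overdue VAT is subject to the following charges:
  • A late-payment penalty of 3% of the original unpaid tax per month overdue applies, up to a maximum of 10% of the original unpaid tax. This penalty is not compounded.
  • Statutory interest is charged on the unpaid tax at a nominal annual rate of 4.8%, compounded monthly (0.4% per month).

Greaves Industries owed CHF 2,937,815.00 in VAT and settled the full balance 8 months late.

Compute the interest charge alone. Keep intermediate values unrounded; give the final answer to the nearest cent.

CHF 95,336.80

Interest: CHF 2,937,815.00 × ((1 + 0.004)^8 − 1) = CHF 2,937,815.00 × 0.0324516… = CHF 95,336.8031…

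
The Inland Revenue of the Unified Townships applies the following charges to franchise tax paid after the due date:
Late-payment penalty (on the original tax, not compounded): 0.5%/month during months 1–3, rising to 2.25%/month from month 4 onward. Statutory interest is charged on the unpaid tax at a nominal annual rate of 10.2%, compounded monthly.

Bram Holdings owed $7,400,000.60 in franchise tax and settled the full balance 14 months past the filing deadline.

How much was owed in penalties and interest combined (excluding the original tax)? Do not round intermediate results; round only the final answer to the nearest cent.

Penalty, months 1–3: 3 × 0.5% × $7,400,000.60 = $111,000.01…
Penalty, months 4–14: 11 × 2.25% × $7,400,000.60 = $1,831,500.15…
Interest (10.2%/yr ÷ 12 = 0.85%/month): $7,400,000.60 × ((1 + 0.0085)^14 − 1) = $930,946.7655…
Penalties + interest = $1,942,500.1575 + $930,946.7655… = $2,873,446.92

$2,873,446.92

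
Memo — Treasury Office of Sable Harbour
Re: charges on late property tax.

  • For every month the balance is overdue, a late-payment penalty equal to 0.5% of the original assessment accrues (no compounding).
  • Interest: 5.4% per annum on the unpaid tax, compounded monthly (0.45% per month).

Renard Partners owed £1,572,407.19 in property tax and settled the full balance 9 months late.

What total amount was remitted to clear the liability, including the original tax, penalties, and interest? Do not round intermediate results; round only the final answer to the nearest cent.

Late-payment penalty: 9 × 0.5% × £1,572,407.19 = £70,758.32…
Interest: £1,572,407.19 × ((1 + 0.0045)^9 − 1) = £1,572,407.19 × 0.0412367… = £64,840.8936…
Total = £1,572,407.19 + £70,758.3236… + £64,840.8936… = £1,708,006.41

£1,708,006.41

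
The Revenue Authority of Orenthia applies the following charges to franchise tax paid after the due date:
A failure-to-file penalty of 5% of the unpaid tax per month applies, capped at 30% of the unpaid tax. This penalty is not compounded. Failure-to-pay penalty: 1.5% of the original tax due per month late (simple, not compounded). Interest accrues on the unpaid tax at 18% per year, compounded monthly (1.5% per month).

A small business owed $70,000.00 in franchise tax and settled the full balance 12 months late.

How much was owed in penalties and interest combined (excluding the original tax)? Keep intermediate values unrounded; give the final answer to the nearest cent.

$47,293.27

Failure-to-file: 12 × 5% × $70,000.00 = $42,000.00, capped at 30% × $70,000.00 = $21,000.00
Failure-to-pay penalty = 1.5% × $70,000.00 × 12 mo = $12,600.00
Interest: $70,000.00 × ((1 + 0.015)^12 − 1) = $70,000.00 × 0.1956182… = $13,693.2720…
Penalties + interest = $33,600.0000 + $13,693.2720… = $47,293.27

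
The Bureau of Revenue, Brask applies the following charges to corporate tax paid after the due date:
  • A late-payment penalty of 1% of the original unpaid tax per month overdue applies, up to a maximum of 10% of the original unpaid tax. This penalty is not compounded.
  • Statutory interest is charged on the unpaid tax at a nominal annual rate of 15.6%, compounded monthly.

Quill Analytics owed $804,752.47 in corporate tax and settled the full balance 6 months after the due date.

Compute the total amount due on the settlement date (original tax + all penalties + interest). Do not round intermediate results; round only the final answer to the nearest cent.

Penalty: 6 × 1% × $804,752.47 = $48,285.15… (below the 10% cap of $80,475.25…)
Interest (15.6%/yr ÷ 12 = 1.3%/month): $804,752.47 × ((1 + 0.013)^6 − 1) = $64,846.4476…
Total = $804,752.47 + $48,285.1482 + $64,846.4476… = $917,884.07

$917,884.07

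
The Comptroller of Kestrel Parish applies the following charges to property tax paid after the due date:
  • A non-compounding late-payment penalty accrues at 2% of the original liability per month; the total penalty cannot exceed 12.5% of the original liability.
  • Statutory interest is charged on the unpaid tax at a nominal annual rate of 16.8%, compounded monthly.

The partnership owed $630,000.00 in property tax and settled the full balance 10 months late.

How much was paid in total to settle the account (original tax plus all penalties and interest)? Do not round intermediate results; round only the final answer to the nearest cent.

Penalty (uncapped): 10 × 2% × $630,000.00 = $126,000.00; cap = 12.5% × $630,000.00 = $78,750.00 → penalty = $78,750.00
Interest (16.8%/yr ÷ 12 = 1.4%/month): $630,000.00 × ((1 + 0.014)^10 − 1) = $93,969.2152…
Total = $630,000.00 + $78,750.0000 + $93,969.2152… = $802,719.22

$802,719.22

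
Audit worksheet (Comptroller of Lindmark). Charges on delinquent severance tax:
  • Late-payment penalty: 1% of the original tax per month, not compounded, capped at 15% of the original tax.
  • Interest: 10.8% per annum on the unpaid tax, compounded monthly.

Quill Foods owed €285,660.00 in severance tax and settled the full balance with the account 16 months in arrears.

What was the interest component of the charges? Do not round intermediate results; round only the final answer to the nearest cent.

€44,031.76

Interest (10.8%/yr ÷ 12 = 0.9%/month): €285,660.00 × ((1 + 0.009)^16 − 1) = €44,031.7590…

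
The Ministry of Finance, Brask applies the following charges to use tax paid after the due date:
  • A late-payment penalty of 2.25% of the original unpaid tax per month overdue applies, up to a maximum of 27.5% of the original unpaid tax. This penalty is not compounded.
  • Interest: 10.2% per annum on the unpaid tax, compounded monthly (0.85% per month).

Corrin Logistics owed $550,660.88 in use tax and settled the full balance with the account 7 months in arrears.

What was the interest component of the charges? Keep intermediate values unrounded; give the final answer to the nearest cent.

Interest: $550,660.88 × ((1 + 0.0085)^7 − 1) = $550,660.88 × 0.0610389… = $33,611.7498…

$33,611.75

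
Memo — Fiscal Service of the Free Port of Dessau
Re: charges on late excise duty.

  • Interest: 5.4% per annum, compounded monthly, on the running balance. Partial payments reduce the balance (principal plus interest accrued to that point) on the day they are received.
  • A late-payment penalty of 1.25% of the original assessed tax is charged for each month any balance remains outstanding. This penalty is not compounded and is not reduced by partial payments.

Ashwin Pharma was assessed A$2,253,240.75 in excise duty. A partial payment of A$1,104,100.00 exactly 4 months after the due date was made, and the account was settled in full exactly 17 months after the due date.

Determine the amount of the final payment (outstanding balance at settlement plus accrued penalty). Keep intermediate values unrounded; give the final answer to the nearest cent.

A$1,740,311.72

Monthly rate = 5.4% ÷ 12 = 0.45%
Balance at month 4: A$2,253,240.7500 × (1 + 0.0045)^4 = A$2,294,073.6745…
After A$1,104,100.00 payment: A$2,294,073.6745… − A$1,104,100.00 = A$1,189,973.6745…
Balance at month 17: A$1,189,973.6745… × (1 + 0.0045)^13 = A$1,261,498.0624…
Penalty: 17 × 1.25% × A$2,253,240.75 = A$478,813.66…
Final settlement = outstanding balance + penalty = A$1,261,498.0624… + A$478,813.66… = A$1,740,311.72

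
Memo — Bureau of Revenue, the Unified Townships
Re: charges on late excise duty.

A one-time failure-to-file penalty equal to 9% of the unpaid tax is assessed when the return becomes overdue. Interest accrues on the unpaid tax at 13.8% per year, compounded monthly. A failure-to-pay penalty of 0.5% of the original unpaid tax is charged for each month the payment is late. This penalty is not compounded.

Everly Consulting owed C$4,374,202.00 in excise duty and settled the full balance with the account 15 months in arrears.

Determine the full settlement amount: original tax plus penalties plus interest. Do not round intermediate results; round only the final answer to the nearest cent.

Failure-to-file penalty: 9% × C$4,374,202.00 = C$393,678.18
Failure-to-pay penalty: 15 × 0.5% × C$4,374,202.00 = C$328,065.15
Interest (13.8%/yr ÷ 12 = 1.15%/month): C$4,374,202.00 × ((1 + 0.0115)^15 − 1) = C$818,425.1700…
Total = C$4,374,202.00 + C$721,743.3300 + C$818,425.1700… = C$5,914,370.50

C$5,914,370.50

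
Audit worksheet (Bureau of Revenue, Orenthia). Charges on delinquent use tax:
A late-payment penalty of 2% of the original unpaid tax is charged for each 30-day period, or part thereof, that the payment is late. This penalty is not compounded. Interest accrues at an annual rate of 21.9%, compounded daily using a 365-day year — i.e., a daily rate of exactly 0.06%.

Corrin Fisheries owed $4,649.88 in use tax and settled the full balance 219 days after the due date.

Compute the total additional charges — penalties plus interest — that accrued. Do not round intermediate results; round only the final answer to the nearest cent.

Penalty periods: ⌈219/30⌉ = 8; penalty = 8 × 2% × $4,649.88 = $743.98…
Interest: $4,649.88 × ((1 + 0.0006)^219 − 1) = $4,649.88 × 0.14037892… = $652.7451…
Penalties + interest = $743.9808 + $652.7451… = $1,396.73

$1,396.73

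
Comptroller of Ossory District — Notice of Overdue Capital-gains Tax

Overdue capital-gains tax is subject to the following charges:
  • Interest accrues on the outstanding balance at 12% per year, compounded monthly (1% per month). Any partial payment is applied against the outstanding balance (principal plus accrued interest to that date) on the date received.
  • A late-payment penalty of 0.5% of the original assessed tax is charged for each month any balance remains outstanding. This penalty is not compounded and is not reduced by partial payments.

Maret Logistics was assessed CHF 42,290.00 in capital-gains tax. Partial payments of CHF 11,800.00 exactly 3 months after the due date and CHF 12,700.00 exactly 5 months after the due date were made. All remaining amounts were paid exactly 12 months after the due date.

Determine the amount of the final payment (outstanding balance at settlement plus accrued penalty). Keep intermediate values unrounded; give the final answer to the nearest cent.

CHF 23,669.23

Balance at month 3: CHF 42,290.0000 × (1 + 0.01)^3 = CHF 43,571.4293…
After CHF 11,800.00 payment: CHF 43,571.4293… − CHF 11,800.00 = CHF 31,771.4293…
Balance at month 5: CHF 31,771.4293… × (1 + 0.01)^2 = CHF 32,410.0350…
After CHF 12,700.00 payment: CHF 32,410.0350… − CHF 12,700.00 = CHF 19,710.0350…
Balance at month 12: CHF 19,710.0350… × (1 + 0.01)^7 = CHF 21,131.8253…
Penalty: 12 × 0.5% × CHF 42,290.00 = CHF 2,537.40
Final settlement = outstanding balance + penalty = CHF 21,131.8253… + CHF 2,537.40 = CHF 23,669.23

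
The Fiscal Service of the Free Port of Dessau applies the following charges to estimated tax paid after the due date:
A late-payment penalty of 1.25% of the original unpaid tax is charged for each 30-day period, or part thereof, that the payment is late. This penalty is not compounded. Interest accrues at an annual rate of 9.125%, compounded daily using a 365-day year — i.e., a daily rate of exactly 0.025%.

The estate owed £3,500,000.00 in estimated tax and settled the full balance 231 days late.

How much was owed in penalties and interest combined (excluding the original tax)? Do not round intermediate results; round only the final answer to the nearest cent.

£558,048.59

Penalty periods: ⌈231/30⌉ = 8; penalty = 8 × 1.25% × £3,500,000.00 = £350,000.00
Interest: £3,500,000.00 × ((1 + 0.00025)^231 − 1) = £3,500,000.00 × 0.05944245… = £208,048.5871…
Penalties + interest = £350,000.0000 + £208,048.5871… = £558,048.59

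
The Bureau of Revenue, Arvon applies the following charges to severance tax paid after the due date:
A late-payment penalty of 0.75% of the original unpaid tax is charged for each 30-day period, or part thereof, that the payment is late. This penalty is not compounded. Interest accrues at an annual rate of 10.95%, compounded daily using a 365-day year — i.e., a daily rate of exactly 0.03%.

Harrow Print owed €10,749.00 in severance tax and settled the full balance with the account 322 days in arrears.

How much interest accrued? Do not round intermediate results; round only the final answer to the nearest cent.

Interest: €10,749.00 × ((1 + 0.0003)^322 − 1) = €10,749.00 × 0.10140376… = €1,089.9890…

€1,089.99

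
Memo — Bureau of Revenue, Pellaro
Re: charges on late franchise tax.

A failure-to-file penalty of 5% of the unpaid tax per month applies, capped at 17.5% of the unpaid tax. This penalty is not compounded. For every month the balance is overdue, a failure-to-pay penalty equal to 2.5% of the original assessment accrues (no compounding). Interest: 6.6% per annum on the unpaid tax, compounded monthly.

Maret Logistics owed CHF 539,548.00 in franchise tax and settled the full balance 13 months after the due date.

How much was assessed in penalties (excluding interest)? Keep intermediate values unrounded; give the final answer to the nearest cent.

Failure-to-file: 13 × 5% × CHF 539,548.00 = CHF 350,706.20, capped at 17.5% × CHF 539,548.00 = CHF 94,420.90
Failure-to-pay penalty = 2.5% × CHF 539,548.00 × 13 mo = CHF 175,353.10
Total penalty = CHF 94,420.90 + CHF 175,353.10 = CHF 269,774.00

CHF 269,774.00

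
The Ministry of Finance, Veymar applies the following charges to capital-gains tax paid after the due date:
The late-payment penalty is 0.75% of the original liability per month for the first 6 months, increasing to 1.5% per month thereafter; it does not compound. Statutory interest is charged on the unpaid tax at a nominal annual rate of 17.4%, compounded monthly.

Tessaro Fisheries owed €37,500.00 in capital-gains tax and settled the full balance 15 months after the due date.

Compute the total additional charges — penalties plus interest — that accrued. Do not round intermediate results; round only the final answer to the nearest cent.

Penalty, months 1–6: 6 × 0.75% × €37,500.00 = €1,687.50
Penalty, months 7–15: 9 × 1.5% × €37,500.00 = €5,062.50
Interest (17.4%/yr ÷ 12 = 1.45%/month): €37,500.00 × ((1 + 0.0145)^15 − 1) = €9,038.4632…
Penalties + interest = €6,750.0000 + €9,038.4632… = €15,788.46

€15,788.46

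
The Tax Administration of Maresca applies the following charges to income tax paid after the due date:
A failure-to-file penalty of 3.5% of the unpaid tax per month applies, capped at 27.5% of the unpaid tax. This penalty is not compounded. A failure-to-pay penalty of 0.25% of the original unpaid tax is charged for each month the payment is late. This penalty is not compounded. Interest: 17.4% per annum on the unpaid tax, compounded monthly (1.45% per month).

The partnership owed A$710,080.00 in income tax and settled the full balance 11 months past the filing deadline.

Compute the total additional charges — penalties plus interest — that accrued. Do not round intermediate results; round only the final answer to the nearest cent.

A$336,635.91

Failure-to-file: 11 × 3.5% × A$710,080.00 = A$273,380.80, capped at 27.5% × A$710,080.00 = A$195,272.00
Failure-to-pay penalty = 0.25% × A$710,080.00 × 11 mo = A$19,527.20
Interest: A$710,080.00 × ((1 + 0.0145)^11 − 1) = A$710,080.00 × 0.1715817… = A$121,836.7060…
Penalties + interest = A$214,799.2000 + A$121,836.7060… = A$336,635.91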